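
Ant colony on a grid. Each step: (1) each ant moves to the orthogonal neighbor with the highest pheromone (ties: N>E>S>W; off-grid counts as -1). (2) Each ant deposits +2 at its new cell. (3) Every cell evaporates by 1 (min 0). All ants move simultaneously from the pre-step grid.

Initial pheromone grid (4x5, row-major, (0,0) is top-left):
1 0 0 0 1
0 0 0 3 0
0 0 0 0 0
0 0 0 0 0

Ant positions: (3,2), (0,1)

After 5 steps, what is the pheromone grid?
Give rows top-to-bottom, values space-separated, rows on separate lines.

After step 1: ants at (2,2),(0,0)
  2 0 0 0 0
  0 0 0 2 0
  0 0 1 0 0
  0 0 0 0 0
After step 2: ants at (1,2),(0,1)
  1 1 0 0 0
  0 0 1 1 0
  0 0 0 0 0
  0 0 0 0 0
After step 3: ants at (1,3),(0,0)
  2 0 0 0 0
  0 0 0 2 0
  0 0 0 0 0
  0 0 0 0 0
After step 4: ants at (0,3),(0,1)
  1 1 0 1 0
  0 0 0 1 0
  0 0 0 0 0
  0 0 0 0 0
After step 5: ants at (1,3),(0,0)
  2 0 0 0 0
  0 0 0 2 0
  0 0 0 0 0
  0 0 0 0 0

2 0 0 0 0
0 0 0 2 0
0 0 0 0 0
0 0 0 0 0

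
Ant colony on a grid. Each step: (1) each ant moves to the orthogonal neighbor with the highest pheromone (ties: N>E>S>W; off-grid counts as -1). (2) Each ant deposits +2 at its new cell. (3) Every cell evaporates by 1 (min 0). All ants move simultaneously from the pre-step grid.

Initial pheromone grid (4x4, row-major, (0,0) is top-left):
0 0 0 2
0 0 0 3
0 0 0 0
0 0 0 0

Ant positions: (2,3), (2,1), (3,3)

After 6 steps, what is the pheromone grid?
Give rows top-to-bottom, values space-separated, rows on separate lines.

After step 1: ants at (1,3),(1,1),(2,3)
  0 0 0 1
  0 1 0 4
  0 0 0 1
  0 0 0 0
After step 2: ants at (0,3),(0,1),(1,3)
  0 1 0 2
  0 0 0 5
  0 0 0 0
  0 0 0 0
After step 3: ants at (1,3),(0,2),(0,3)
  0 0 1 3
  0 0 0 6
  0 0 0 0
  0 0 0 0
After step 4: ants at (0,3),(0,3),(1,3)
  0 0 0 6
  0 0 0 7
  0 0 0 0
  0 0 0 0
After step 5: ants at (1,3),(1,3),(0,3)
  0 0 0 7
  0 0 0 10
  0 0 0 0
  0 0 0 0
After step 6: ants at (0,3),(0,3),(1,3)
  0 0 0 10
  0 0 0 11
  0 0 0 0
  0 0 0 0

0 0 0 10
0 0 0 11
0 0 0 0
0 0 0 0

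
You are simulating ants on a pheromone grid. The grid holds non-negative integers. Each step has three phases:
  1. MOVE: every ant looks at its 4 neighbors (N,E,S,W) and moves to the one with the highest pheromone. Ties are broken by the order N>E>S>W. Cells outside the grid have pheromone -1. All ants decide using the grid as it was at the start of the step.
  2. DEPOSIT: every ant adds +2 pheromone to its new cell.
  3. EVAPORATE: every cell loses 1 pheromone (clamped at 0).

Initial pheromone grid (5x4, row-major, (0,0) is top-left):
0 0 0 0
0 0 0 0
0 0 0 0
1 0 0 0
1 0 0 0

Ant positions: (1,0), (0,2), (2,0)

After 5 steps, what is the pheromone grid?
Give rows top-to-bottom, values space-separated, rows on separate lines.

After step 1: ants at (0,0),(0,3),(3,0)
  1 0 0 1
  0 0 0 0
  0 0 0 0
  2 0 0 0
  0 0 0 0
After step 2: ants at (0,1),(1,3),(2,0)
  0 1 0 0
  0 0 0 1
  1 0 0 0
  1 0 0 0
  0 0 0 0
After step 3: ants at (0,2),(0,3),(3,0)
  0 0 1 1
  0 0 0 0
  0 0 0 0
  2 0 0 0
  0 0 0 0
After step 4: ants at (0,3),(0,2),(2,0)
  0 0 2 2
  0 0 0 0
  1 0 0 0
  1 0 0 0
  0 0 0 0
After step 5: ants at (0,2),(0,3),(3,0)
  0 0 3 3
  0 0 0 0
  0 0 0 0
  2 0 0 0
  0 0 0 0

0 0 3 3
0 0 0 0
0 0 0 0
2 0 0 0
0 0 0 0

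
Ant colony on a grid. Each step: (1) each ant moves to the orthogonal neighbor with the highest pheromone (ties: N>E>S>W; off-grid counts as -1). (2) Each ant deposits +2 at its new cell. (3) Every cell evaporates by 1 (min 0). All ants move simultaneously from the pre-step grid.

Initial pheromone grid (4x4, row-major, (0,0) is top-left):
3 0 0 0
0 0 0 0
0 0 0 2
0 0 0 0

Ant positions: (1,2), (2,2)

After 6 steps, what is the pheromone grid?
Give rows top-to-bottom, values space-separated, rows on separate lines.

After step 1: ants at (0,2),(2,3)
  2 0 1 0
  0 0 0 0
  0 0 0 3
  0 0 0 0
After step 2: ants at (0,3),(1,3)
  1 0 0 1
  0 0 0 1
  0 0 0 2
  0 0 0 0
After step 3: ants at (1,3),(2,3)
  0 0 0 0
  0 0 0 2
  0 0 0 3
  0 0 0 0
After step 4: ants at (2,3),(1,3)
  0 0 0 0
  0 0 0 3
  0 0 0 4
  0 0 0 0
After step 5: ants at (1,3),(2,3)
  0 0 0 0
  0 0 0 4
  0 0 0 5
  0 0 0 0
After step 6: ants at (2,3),(1,3)
  0 0 0 0
  0 0 0 5
  0 0 0 6
  0 0 0 0

0 0 0 0
0 0 0 5
0 0 0 6
0 0 0 0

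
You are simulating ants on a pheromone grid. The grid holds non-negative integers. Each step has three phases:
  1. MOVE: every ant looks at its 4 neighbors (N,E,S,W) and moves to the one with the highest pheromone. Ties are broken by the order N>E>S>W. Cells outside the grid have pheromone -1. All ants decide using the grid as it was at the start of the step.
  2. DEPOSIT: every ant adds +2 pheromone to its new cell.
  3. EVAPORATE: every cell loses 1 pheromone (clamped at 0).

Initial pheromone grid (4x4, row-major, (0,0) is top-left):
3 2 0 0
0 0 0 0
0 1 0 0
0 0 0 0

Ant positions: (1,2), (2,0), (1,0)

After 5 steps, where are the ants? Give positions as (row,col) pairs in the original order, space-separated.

Step 1: ant0:(1,2)->N->(0,2) | ant1:(2,0)->E->(2,1) | ant2:(1,0)->N->(0,0)
  grid max=4 at (0,0)
Step 2: ant0:(0,2)->W->(0,1) | ant1:(2,1)->N->(1,1) | ant2:(0,0)->E->(0,1)
  grid max=4 at (0,1)
Step 3: ant0:(0,1)->W->(0,0) | ant1:(1,1)->N->(0,1) | ant2:(0,1)->W->(0,0)
  grid max=6 at (0,0)
Step 4: ant0:(0,0)->E->(0,1) | ant1:(0,1)->W->(0,0) | ant2:(0,0)->E->(0,1)
  grid max=8 at (0,1)
Step 5: ant0:(0,1)->W->(0,0) | ant1:(0,0)->E->(0,1) | ant2:(0,1)->W->(0,0)
  grid max=10 at (0,0)

(0,0) (0,1) (0,0)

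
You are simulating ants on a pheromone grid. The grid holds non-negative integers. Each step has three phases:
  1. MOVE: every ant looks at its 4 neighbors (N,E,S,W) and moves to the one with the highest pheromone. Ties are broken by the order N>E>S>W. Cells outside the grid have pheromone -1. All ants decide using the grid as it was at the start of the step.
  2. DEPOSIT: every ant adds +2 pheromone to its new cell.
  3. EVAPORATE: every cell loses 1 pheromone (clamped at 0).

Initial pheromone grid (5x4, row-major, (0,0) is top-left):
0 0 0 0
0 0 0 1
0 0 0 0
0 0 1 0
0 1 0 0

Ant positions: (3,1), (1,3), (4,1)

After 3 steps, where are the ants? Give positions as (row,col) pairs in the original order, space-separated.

Step 1: ant0:(3,1)->E->(3,2) | ant1:(1,3)->N->(0,3) | ant2:(4,1)->N->(3,1)
  grid max=2 at (3,2)
Step 2: ant0:(3,2)->W->(3,1) | ant1:(0,3)->S->(1,3) | ant2:(3,1)->E->(3,2)
  grid max=3 at (3,2)
Step 3: ant0:(3,1)->E->(3,2) | ant1:(1,3)->N->(0,3) | ant2:(3,2)->W->(3,1)
  grid max=4 at (3,2)

(3,2) (0,3) (3,1)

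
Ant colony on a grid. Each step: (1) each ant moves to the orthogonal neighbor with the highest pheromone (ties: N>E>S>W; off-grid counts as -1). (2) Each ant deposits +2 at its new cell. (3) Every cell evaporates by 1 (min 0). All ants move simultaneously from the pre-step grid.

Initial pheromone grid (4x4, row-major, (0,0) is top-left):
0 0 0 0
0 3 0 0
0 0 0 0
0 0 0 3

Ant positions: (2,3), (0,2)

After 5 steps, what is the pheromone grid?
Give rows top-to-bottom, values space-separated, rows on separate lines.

After step 1: ants at (3,3),(0,3)
  0 0 0 1
  0 2 0 0
  0 0 0 0
  0 0 0 4
After step 2: ants at (2,3),(1,3)
  0 0 0 0
  0 1 0 1
  0 0 0 1
  0 0 0 3
After step 3: ants at (3,3),(2,3)
  0 0 0 0
  0 0 0 0
  0 0 0 2
  0 0 0 4
After step 4: ants at (2,3),(3,3)
  0 0 0 0
  0 0 0 0
  0 0 0 3
  0 0 0 5
After step 5: ants at (3,3),(2,3)
  0 0 0 0
  0 0 0 0
  0 0 0 4
  0 0 0 6

0 0 0 0
0 0 0 0
0 0 0 4
0 0 0 6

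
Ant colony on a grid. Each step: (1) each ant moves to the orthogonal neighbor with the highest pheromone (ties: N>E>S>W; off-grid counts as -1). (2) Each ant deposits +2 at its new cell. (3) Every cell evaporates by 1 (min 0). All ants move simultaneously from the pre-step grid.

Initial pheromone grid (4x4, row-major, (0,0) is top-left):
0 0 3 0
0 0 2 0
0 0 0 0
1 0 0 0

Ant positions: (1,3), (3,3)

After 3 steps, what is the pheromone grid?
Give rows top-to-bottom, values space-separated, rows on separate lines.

After step 1: ants at (1,2),(2,3)
  0 0 2 0
  0 0 3 0
  0 0 0 1
  0 0 0 0
After step 2: ants at (0,2),(1,3)
  0 0 3 0
  0 0 2 1
  0 0 0 0
  0 0 0 0
After step 3: ants at (1,2),(1,2)
  0 0 2 0
  0 0 5 0
  0 0 0 0
  0 0 0 0

0 0 2 0
0 0 5 0
0 0 0 0
0 0 0 0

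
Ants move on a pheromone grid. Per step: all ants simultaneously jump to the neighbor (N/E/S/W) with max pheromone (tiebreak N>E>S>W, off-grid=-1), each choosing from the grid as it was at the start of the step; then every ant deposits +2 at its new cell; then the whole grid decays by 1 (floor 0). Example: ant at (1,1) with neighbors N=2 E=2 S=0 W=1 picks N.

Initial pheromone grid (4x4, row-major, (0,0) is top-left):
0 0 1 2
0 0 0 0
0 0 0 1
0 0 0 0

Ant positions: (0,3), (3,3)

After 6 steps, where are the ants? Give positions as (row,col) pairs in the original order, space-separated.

Step 1: ant0:(0,3)->W->(0,2) | ant1:(3,3)->N->(2,3)
  grid max=2 at (0,2)
Step 2: ant0:(0,2)->E->(0,3) | ant1:(2,3)->N->(1,3)
  grid max=2 at (0,3)
Step 3: ant0:(0,3)->S->(1,3) | ant1:(1,3)->N->(0,3)
  grid max=3 at (0,3)
Step 4: ant0:(1,3)->N->(0,3) | ant1:(0,3)->S->(1,3)
  grid max=4 at (0,3)
Step 5: ant0:(0,3)->S->(1,3) | ant1:(1,3)->N->(0,3)
  grid max=5 at (0,3)
Step 6: ant0:(1,3)->N->(0,3) | ant1:(0,3)->S->(1,3)
  grid max=6 at (0,3)

(0,3) (1,3)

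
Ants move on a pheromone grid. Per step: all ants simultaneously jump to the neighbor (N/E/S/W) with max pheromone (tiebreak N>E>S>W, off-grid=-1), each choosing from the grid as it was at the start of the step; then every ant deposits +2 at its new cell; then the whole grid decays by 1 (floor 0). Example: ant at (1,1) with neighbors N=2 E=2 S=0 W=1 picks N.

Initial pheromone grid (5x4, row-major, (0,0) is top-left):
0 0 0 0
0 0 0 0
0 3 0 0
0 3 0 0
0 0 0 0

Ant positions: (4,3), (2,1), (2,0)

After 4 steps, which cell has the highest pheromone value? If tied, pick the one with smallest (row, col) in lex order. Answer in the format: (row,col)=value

Step 1: ant0:(4,3)->N->(3,3) | ant1:(2,1)->S->(3,1) | ant2:(2,0)->E->(2,1)
  grid max=4 at (2,1)
Step 2: ant0:(3,3)->N->(2,3) | ant1:(3,1)->N->(2,1) | ant2:(2,1)->S->(3,1)
  grid max=5 at (2,1)
Step 3: ant0:(2,3)->N->(1,3) | ant1:(2,1)->S->(3,1) | ant2:(3,1)->N->(2,1)
  grid max=6 at (2,1)
Step 4: ant0:(1,3)->N->(0,3) | ant1:(3,1)->N->(2,1) | ant2:(2,1)->S->(3,1)
  grid max=7 at (2,1)
Final grid:
  0 0 0 1
  0 0 0 0
  0 7 0 0
  0 7 0 0
  0 0 0 0
Max pheromone 7 at (2,1)

Answer: (2,1)=7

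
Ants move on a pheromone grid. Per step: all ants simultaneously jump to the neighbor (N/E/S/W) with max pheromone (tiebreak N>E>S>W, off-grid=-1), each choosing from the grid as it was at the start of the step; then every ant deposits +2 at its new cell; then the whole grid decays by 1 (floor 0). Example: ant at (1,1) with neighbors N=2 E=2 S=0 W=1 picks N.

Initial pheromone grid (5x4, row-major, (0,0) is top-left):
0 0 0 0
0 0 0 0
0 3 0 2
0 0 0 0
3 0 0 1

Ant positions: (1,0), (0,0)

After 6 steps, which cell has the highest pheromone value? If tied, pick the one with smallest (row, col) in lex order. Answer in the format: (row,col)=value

Answer: (0,0)=6

Derivation:
Step 1: ant0:(1,0)->N->(0,0) | ant1:(0,0)->E->(0,1)
  grid max=2 at (2,1)
Step 2: ant0:(0,0)->E->(0,1) | ant1:(0,1)->W->(0,0)
  grid max=2 at (0,0)
Step 3: ant0:(0,1)->W->(0,0) | ant1:(0,0)->E->(0,1)
  grid max=3 at (0,0)
Step 4: ant0:(0,0)->E->(0,1) | ant1:(0,1)->W->(0,0)
  grid max=4 at (0,0)
Step 5: ant0:(0,1)->W->(0,0) | ant1:(0,0)->E->(0,1)
  grid max=5 at (0,0)
Step 6: ant0:(0,0)->E->(0,1) | ant1:(0,1)->W->(0,0)
  grid max=6 at (0,0)
Final grid:
  6 6 0 0
  0 0 0 0
  0 0 0 0
  0 0 0 0
  0 0 0 0
Max pheromone 6 at (0,0)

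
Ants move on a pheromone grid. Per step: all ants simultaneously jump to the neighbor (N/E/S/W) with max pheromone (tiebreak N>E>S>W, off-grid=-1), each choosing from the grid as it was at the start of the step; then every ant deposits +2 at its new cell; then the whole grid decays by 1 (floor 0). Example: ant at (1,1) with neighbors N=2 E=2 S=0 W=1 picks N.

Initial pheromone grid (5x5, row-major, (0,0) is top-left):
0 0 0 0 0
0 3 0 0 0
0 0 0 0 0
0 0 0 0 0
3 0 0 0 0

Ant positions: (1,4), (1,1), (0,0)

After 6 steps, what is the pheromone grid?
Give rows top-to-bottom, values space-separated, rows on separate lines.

After step 1: ants at (0,4),(0,1),(0,1)
  0 3 0 0 1
  0 2 0 0 0
  0 0 0 0 0
  0 0 0 0 0
  2 0 0 0 0
After step 2: ants at (1,4),(1,1),(1,1)
  0 2 0 0 0
  0 5 0 0 1
  0 0 0 0 0
  0 0 0 0 0
  1 0 0 0 0
After step 3: ants at (0,4),(0,1),(0,1)
  0 5 0 0 1
  0 4 0 0 0
  0 0 0 0 0
  0 0 0 0 0
  0 0 0 0 0
After step 4: ants at (1,4),(1,1),(1,1)
  0 4 0 0 0
  0 7 0 0 1
  0 0 0 0 0
  0 0 0 0 0
  0 0 0 0 0
After step 5: ants at (0,4),(0,1),(0,1)
  0 7 0 0 1
  0 6 0 0 0
  0 0 0 0 0
  0 0 0 0 0
  0 0 0 0 0
After step 6: ants at (1,4),(1,1),(1,1)
  0 6 0 0 0
  0 9 0 0 1
  0 0 0 0 0
  0 0 0 0 0
  0 0 0 0 0

0 6 0 0 0
0 9 0 0 1
0 0 0 0 0
0 0 0 0 0
0 0 0 0 0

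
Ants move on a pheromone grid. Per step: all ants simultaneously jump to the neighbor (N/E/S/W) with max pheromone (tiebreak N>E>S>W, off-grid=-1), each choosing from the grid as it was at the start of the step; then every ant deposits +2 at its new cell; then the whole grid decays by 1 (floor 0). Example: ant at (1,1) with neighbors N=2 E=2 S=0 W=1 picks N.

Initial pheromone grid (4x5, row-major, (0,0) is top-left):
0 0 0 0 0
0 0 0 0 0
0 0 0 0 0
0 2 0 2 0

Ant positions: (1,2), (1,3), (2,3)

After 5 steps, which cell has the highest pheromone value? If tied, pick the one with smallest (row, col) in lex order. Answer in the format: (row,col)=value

Answer: (0,2)=5

Derivation:
Step 1: ant0:(1,2)->N->(0,2) | ant1:(1,3)->N->(0,3) | ant2:(2,3)->S->(3,3)
  grid max=3 at (3,3)
Step 2: ant0:(0,2)->E->(0,3) | ant1:(0,3)->W->(0,2) | ant2:(3,3)->N->(2,3)
  grid max=2 at (0,2)
Step 3: ant0:(0,3)->W->(0,2) | ant1:(0,2)->E->(0,3) | ant2:(2,3)->S->(3,3)
  grid max=3 at (0,2)
Step 4: ant0:(0,2)->E->(0,3) | ant1:(0,3)->W->(0,2) | ant2:(3,3)->N->(2,3)
  grid max=4 at (0,2)
Step 5: ant0:(0,3)->W->(0,2) | ant1:(0,2)->E->(0,3) | ant2:(2,3)->S->(3,3)
  grid max=5 at (0,2)
Final grid:
  0 0 5 5 0
  0 0 0 0 0
  0 0 0 0 0
  0 0 0 3 0
Max pheromone 5 at (0,2)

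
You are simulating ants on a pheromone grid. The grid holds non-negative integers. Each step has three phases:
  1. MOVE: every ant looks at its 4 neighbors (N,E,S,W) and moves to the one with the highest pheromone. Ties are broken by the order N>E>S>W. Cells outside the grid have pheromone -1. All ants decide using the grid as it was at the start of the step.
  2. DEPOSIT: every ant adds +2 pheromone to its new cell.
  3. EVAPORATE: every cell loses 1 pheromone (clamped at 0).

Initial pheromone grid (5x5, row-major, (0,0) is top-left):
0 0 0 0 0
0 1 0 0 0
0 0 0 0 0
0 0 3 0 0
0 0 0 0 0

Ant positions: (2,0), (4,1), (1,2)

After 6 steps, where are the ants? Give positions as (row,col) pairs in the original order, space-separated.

Step 1: ant0:(2,0)->N->(1,0) | ant1:(4,1)->N->(3,1) | ant2:(1,2)->W->(1,1)
  grid max=2 at (1,1)
Step 2: ant0:(1,0)->E->(1,1) | ant1:(3,1)->E->(3,2) | ant2:(1,1)->W->(1,0)
  grid max=3 at (1,1)
Step 3: ant0:(1,1)->W->(1,0) | ant1:(3,2)->N->(2,2) | ant2:(1,0)->E->(1,1)
  grid max=4 at (1,1)
Step 4: ant0:(1,0)->E->(1,1) | ant1:(2,2)->S->(3,2) | ant2:(1,1)->W->(1,0)
  grid max=5 at (1,1)
Step 5: ant0:(1,1)->W->(1,0) | ant1:(3,2)->N->(2,2) | ant2:(1,0)->E->(1,1)
  grid max=6 at (1,1)
Step 6: ant0:(1,0)->E->(1,1) | ant1:(2,2)->S->(3,2) | ant2:(1,1)->W->(1,0)
  grid max=7 at (1,1)

(1,1) (3,2) (1,0)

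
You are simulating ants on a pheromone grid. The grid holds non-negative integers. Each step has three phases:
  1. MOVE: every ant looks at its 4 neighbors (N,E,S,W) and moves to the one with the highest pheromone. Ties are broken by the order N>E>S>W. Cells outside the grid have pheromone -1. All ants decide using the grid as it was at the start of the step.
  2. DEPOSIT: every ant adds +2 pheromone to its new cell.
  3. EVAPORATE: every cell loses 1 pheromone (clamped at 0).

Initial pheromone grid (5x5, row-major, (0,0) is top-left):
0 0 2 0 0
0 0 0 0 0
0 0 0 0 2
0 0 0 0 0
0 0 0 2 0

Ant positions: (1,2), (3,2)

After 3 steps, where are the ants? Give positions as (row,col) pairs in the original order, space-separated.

Step 1: ant0:(1,2)->N->(0,2) | ant1:(3,2)->N->(2,2)
  grid max=3 at (0,2)
Step 2: ant0:(0,2)->E->(0,3) | ant1:(2,2)->N->(1,2)
  grid max=2 at (0,2)
Step 3: ant0:(0,3)->W->(0,2) | ant1:(1,2)->N->(0,2)
  grid max=5 at (0,2)

(0,2) (0,2)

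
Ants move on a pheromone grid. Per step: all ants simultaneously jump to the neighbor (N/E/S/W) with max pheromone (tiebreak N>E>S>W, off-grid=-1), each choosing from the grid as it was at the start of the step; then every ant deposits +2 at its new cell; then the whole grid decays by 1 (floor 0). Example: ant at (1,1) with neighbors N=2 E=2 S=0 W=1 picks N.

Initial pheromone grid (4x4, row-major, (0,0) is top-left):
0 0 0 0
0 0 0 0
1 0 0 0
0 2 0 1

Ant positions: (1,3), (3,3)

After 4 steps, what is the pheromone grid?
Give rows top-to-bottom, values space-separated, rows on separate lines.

After step 1: ants at (0,3),(2,3)
  0 0 0 1
  0 0 0 0
  0 0 0 1
  0 1 0 0
After step 2: ants at (1,3),(1,3)
  0 0 0 0
  0 0 0 3
  0 0 0 0
  0 0 0 0
After step 3: ants at (0,3),(0,3)
  0 0 0 3
  0 0 0 2
  0 0 0 0
  0 0 0 0
After step 4: ants at (1,3),(1,3)
  0 0 0 2
  0 0 0 5
  0 0 0 0
  0 0 0 0

0 0 0 2
0 0 0 5
0 0 0 0
0 0 0 0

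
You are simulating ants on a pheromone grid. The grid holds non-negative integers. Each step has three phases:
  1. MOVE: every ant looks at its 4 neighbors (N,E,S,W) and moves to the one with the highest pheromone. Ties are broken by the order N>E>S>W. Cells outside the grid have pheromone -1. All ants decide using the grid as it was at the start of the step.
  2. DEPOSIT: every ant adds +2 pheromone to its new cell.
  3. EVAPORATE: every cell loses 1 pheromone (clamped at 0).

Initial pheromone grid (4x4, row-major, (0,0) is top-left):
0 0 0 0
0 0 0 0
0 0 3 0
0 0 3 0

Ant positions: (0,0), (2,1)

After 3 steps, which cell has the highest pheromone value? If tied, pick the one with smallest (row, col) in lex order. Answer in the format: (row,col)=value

Answer: (2,2)=4

Derivation:
Step 1: ant0:(0,0)->E->(0,1) | ant1:(2,1)->E->(2,2)
  grid max=4 at (2,2)
Step 2: ant0:(0,1)->E->(0,2) | ant1:(2,2)->S->(3,2)
  grid max=3 at (2,2)
Step 3: ant0:(0,2)->E->(0,3) | ant1:(3,2)->N->(2,2)
  grid max=4 at (2,2)
Final grid:
  0 0 0 1
  0 0 0 0
  0 0 4 0
  0 0 2 0
Max pheromone 4 at (2,2)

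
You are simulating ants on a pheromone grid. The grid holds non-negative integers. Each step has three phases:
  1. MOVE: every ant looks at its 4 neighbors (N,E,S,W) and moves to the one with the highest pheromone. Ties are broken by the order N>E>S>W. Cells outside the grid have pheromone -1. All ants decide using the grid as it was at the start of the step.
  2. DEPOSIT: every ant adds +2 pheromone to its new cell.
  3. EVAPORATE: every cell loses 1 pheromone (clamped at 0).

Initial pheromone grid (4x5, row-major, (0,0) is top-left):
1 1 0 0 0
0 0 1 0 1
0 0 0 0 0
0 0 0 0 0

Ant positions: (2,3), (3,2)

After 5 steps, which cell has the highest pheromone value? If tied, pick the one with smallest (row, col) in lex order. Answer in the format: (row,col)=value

Answer: (0,4)=3

Derivation:
Step 1: ant0:(2,3)->N->(1,3) | ant1:(3,2)->N->(2,2)
  grid max=1 at (1,3)
Step 2: ant0:(1,3)->N->(0,3) | ant1:(2,2)->N->(1,2)
  grid max=1 at (0,3)
Step 3: ant0:(0,3)->E->(0,4) | ant1:(1,2)->N->(0,2)
  grid max=1 at (0,2)
Step 4: ant0:(0,4)->S->(1,4) | ant1:(0,2)->E->(0,3)
  grid max=1 at (0,3)
Step 5: ant0:(1,4)->N->(0,4) | ant1:(0,3)->E->(0,4)
  grid max=3 at (0,4)
Final grid:
  0 0 0 0 3
  0 0 0 0 0
  0 0 0 0 0
  0 0 0 0 0
Max pheromone 3 at (0,4)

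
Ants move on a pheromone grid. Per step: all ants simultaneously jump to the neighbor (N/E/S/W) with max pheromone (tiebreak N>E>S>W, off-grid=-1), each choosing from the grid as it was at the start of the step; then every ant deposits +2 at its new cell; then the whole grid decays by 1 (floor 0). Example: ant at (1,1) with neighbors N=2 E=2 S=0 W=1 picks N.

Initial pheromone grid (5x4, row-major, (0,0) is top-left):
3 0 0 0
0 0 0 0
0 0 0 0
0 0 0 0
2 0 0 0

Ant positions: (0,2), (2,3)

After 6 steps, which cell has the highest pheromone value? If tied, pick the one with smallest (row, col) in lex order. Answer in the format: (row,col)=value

Answer: (0,3)=6

Derivation:
Step 1: ant0:(0,2)->E->(0,3) | ant1:(2,3)->N->(1,3)
  grid max=2 at (0,0)
Step 2: ant0:(0,3)->S->(1,3) | ant1:(1,3)->N->(0,3)
  grid max=2 at (0,3)
Step 3: ant0:(1,3)->N->(0,3) | ant1:(0,3)->S->(1,3)
  grid max=3 at (0,3)
Step 4: ant0:(0,3)->S->(1,3) | ant1:(1,3)->N->(0,3)
  grid max=4 at (0,3)
Step 5: ant0:(1,3)->N->(0,3) | ant1:(0,3)->S->(1,3)
  grid max=5 at (0,3)
Step 6: ant0:(0,3)->S->(1,3) | ant1:(1,3)->N->(0,3)
  grid max=6 at (0,3)
Final grid:
  0 0 0 6
  0 0 0 6
  0 0 0 0
  0 0 0 0
  0 0 0 0
Max pheromone 6 at (0,3)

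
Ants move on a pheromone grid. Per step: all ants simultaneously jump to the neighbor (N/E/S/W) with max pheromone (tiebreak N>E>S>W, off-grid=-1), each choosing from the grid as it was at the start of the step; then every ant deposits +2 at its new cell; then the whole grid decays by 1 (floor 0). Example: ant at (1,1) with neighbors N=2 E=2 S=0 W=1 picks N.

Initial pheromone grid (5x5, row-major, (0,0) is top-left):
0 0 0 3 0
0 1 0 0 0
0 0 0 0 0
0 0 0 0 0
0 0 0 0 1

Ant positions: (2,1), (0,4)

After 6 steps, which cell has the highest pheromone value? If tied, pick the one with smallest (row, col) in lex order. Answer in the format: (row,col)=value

Answer: (0,3)=3

Derivation:
Step 1: ant0:(2,1)->N->(1,1) | ant1:(0,4)->W->(0,3)
  grid max=4 at (0,3)
Step 2: ant0:(1,1)->N->(0,1) | ant1:(0,3)->E->(0,4)
  grid max=3 at (0,3)
Step 3: ant0:(0,1)->S->(1,1) | ant1:(0,4)->W->(0,3)
  grid max=4 at (0,3)
Step 4: ant0:(1,1)->N->(0,1) | ant1:(0,3)->E->(0,4)
  grid max=3 at (0,3)
Step 5: ant0:(0,1)->S->(1,1) | ant1:(0,4)->W->(0,3)
  grid max=4 at (0,3)
Step 6: ant0:(1,1)->N->(0,1) | ant1:(0,3)->E->(0,4)
  grid max=3 at (0,3)
Final grid:
  0 1 0 3 1
  0 1 0 0 0
  0 0 0 0 0
  0 0 0 0 0
  0 0 0 0 0
Max pheromone 3 at (0,3)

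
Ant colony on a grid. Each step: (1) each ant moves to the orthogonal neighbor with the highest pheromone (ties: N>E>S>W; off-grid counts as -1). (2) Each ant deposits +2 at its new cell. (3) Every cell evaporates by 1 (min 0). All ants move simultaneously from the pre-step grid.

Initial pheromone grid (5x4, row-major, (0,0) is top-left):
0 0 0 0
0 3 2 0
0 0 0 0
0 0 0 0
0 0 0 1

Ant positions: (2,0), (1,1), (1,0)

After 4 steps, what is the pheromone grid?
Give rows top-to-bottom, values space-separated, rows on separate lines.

After step 1: ants at (1,0),(1,2),(1,1)
  0 0 0 0
  1 4 3 0
  0 0 0 0
  0 0 0 0
  0 0 0 0
After step 2: ants at (1,1),(1,1),(1,2)
  0 0 0 0
  0 7 4 0
  0 0 0 0
  0 0 0 0
  0 0 0 0
After step 3: ants at (1,2),(1,2),(1,1)
  0 0 0 0
  0 8 7 0
  0 0 0 0
  0 0 0 0
  0 0 0 0
After step 4: ants at (1,1),(1,1),(1,2)
  0 0 0 0
  0 11 8 0
  0 0 0 0
  0 0 0 0
  0 0 0 0

0 0 0 0
0 11 8 0
0 0 0 0
0 0 0 0
0 0 0 0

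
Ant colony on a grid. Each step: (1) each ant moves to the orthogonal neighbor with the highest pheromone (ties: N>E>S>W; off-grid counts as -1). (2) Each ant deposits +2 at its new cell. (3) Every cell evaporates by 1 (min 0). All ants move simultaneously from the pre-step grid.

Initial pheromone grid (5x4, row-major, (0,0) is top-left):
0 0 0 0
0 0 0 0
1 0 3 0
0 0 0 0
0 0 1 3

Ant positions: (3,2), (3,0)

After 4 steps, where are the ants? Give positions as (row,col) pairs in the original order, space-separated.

Step 1: ant0:(3,2)->N->(2,2) | ant1:(3,0)->N->(2,0)
  grid max=4 at (2,2)
Step 2: ant0:(2,2)->N->(1,2) | ant1:(2,0)->N->(1,0)
  grid max=3 at (2,2)
Step 3: ant0:(1,2)->S->(2,2) | ant1:(1,0)->S->(2,0)
  grid max=4 at (2,2)
Step 4: ant0:(2,2)->N->(1,2) | ant1:(2,0)->N->(1,0)
  grid max=3 at (2,2)

(1,2) (1,0)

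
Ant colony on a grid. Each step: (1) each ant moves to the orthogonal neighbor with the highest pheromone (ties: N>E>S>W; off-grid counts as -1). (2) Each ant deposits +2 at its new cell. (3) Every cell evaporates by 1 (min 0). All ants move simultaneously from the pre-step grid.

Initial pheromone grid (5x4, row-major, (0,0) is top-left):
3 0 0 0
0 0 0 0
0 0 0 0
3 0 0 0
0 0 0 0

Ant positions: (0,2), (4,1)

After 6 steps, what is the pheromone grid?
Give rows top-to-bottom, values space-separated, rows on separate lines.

After step 1: ants at (0,3),(3,1)
  2 0 0 1
  0 0 0 0
  0 0 0 0
  2 1 0 0
  0 0 0 0
After step 2: ants at (1,3),(3,0)
  1 0 0 0
  0 0 0 1
  0 0 0 0
  3 0 0 0
  0 0 0 0
After step 3: ants at (0,3),(2,0)
  0 0 0 1
  0 0 0 0
  1 0 0 0
  2 0 0 0
  0 0 0 0
After step 4: ants at (1,3),(3,0)
  0 0 0 0
  0 0 0 1
  0 0 0 0
  3 0 0 0
  0 0 0 0
After step 5: ants at (0,3),(2,0)
  0 0 0 1
  0 0 0 0
  1 0 0 0
  2 0 0 0
  0 0 0 0
After step 6: ants at (1,3),(3,0)
  0 0 0 0
  0 0 0 1
  0 0 0 0
  3 0 0 0
  0 0 0 0

0 0 0 0
0 0 0 1
0 0 0 0
3 0 0 0
0 0 0 0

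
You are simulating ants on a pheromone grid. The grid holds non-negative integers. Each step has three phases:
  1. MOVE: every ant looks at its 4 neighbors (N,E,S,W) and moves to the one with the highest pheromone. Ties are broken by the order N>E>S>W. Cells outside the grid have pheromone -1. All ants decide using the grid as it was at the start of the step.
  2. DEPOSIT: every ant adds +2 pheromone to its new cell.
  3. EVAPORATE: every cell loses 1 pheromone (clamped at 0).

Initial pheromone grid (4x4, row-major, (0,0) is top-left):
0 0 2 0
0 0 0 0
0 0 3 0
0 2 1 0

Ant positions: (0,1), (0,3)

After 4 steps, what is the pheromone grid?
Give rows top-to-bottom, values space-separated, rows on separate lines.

After step 1: ants at (0,2),(0,2)
  0 0 5 0
  0 0 0 0
  0 0 2 0
  0 1 0 0
After step 2: ants at (0,3),(0,3)
  0 0 4 3
  0 0 0 0
  0 0 1 0
  0 0 0 0
After step 3: ants at (0,2),(0,2)
  0 0 7 2
  0 0 0 0
  0 0 0 0
  0 0 0 0
After step 4: ants at (0,3),(0,3)
  0 0 6 5
  0 0 0 0
  0 0 0 0
  0 0 0 0

0 0 6 5
0 0 0 0
0 0 0 0
0 0 0 0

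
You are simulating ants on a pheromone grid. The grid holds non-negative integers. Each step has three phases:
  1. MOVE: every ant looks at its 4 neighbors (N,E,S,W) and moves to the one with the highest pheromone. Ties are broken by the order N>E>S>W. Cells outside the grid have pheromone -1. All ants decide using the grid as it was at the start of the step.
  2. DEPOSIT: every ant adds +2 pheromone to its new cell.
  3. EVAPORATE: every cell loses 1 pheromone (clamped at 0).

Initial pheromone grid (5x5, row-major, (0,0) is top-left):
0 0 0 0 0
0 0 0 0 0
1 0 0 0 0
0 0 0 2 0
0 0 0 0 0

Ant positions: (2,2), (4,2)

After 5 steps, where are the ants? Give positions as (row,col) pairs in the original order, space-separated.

Step 1: ant0:(2,2)->N->(1,2) | ant1:(4,2)->N->(3,2)
  grid max=1 at (1,2)
Step 2: ant0:(1,2)->N->(0,2) | ant1:(3,2)->E->(3,3)
  grid max=2 at (3,3)
Step 3: ant0:(0,2)->E->(0,3) | ant1:(3,3)->N->(2,3)
  grid max=1 at (0,3)
Step 4: ant0:(0,3)->E->(0,4) | ant1:(2,3)->S->(3,3)
  grid max=2 at (3,3)
Step 5: ant0:(0,4)->S->(1,4) | ant1:(3,3)->N->(2,3)
  grid max=1 at (1,4)

(1,4) (2,3)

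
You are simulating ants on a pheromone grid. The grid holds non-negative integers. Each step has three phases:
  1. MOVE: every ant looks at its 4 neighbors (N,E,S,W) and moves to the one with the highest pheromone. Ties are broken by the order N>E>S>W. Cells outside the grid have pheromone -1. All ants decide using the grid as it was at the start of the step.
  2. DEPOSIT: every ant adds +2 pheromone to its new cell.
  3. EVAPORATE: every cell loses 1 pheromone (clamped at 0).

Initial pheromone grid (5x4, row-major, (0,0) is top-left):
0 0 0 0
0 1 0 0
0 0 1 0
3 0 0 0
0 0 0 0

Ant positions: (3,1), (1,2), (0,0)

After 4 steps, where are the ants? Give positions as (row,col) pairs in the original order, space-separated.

Step 1: ant0:(3,1)->W->(3,0) | ant1:(1,2)->S->(2,2) | ant2:(0,0)->E->(0,1)
  grid max=4 at (3,0)
Step 2: ant0:(3,0)->N->(2,0) | ant1:(2,2)->N->(1,2) | ant2:(0,1)->E->(0,2)
  grid max=3 at (3,0)
Step 3: ant0:(2,0)->S->(3,0) | ant1:(1,2)->N->(0,2) | ant2:(0,2)->S->(1,2)
  grid max=4 at (3,0)
Step 4: ant0:(3,0)->N->(2,0) | ant1:(0,2)->S->(1,2) | ant2:(1,2)->N->(0,2)
  grid max=3 at (0,2)

(2,0) (1,2) (0,2)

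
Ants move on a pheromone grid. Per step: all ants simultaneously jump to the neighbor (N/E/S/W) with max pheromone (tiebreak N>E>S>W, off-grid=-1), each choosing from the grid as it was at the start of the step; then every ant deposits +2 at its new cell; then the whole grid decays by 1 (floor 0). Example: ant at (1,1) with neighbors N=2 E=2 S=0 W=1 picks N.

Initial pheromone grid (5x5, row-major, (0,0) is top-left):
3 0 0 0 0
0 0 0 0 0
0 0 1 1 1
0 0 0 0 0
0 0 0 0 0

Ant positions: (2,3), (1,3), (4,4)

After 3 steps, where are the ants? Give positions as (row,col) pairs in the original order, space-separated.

Step 1: ant0:(2,3)->E->(2,4) | ant1:(1,3)->S->(2,3) | ant2:(4,4)->N->(3,4)
  grid max=2 at (0,0)
Step 2: ant0:(2,4)->W->(2,3) | ant1:(2,3)->E->(2,4) | ant2:(3,4)->N->(2,4)
  grid max=5 at (2,4)
Step 3: ant0:(2,3)->E->(2,4) | ant1:(2,4)->W->(2,3) | ant2:(2,4)->W->(2,3)
  grid max=6 at (2,3)

(2,4) (2,3) (2,3)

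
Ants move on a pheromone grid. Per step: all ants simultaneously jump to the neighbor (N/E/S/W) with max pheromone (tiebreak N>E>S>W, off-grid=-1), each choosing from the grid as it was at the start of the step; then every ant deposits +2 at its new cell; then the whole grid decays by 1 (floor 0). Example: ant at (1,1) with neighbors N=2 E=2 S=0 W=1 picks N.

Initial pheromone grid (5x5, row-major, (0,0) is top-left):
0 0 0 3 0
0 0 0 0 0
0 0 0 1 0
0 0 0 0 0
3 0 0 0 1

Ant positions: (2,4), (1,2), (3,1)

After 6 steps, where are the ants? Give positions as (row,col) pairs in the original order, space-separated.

Step 1: ant0:(2,4)->W->(2,3) | ant1:(1,2)->N->(0,2) | ant2:(3,1)->N->(2,1)
  grid max=2 at (0,3)
Step 2: ant0:(2,3)->N->(1,3) | ant1:(0,2)->E->(0,3) | ant2:(2,1)->N->(1,1)
  grid max=3 at (0,3)
Step 3: ant0:(1,3)->N->(0,3) | ant1:(0,3)->S->(1,3) | ant2:(1,1)->N->(0,1)
  grid max=4 at (0,3)
Step 4: ant0:(0,3)->S->(1,3) | ant1:(1,3)->N->(0,3) | ant2:(0,1)->E->(0,2)
  grid max=5 at (0,3)
Step 5: ant0:(1,3)->N->(0,3) | ant1:(0,3)->S->(1,3) | ant2:(0,2)->E->(0,3)
  grid max=8 at (0,3)
Step 6: ant0:(0,3)->S->(1,3) | ant1:(1,3)->N->(0,3) | ant2:(0,3)->S->(1,3)
  grid max=9 at (0,3)

(1,3) (0,3) (1,3)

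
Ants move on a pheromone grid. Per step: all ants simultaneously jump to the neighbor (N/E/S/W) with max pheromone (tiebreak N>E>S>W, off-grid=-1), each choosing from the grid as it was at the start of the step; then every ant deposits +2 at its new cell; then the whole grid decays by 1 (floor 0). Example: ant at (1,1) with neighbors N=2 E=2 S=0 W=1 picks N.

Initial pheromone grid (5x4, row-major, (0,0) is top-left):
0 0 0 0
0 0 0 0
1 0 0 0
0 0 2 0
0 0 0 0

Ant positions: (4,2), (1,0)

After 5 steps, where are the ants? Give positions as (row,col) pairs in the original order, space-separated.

Step 1: ant0:(4,2)->N->(3,2) | ant1:(1,0)->S->(2,0)
  grid max=3 at (3,2)
Step 2: ant0:(3,2)->N->(2,2) | ant1:(2,0)->N->(1,0)
  grid max=2 at (3,2)
Step 3: ant0:(2,2)->S->(3,2) | ant1:(1,0)->S->(2,0)
  grid max=3 at (3,2)
Step 4: ant0:(3,2)->N->(2,2) | ant1:(2,0)->N->(1,0)
  grid max=2 at (3,2)
Step 5: ant0:(2,2)->S->(3,2) | ant1:(1,0)->S->(2,0)
  grid max=3 at (3,2)

(3,2) (2,0)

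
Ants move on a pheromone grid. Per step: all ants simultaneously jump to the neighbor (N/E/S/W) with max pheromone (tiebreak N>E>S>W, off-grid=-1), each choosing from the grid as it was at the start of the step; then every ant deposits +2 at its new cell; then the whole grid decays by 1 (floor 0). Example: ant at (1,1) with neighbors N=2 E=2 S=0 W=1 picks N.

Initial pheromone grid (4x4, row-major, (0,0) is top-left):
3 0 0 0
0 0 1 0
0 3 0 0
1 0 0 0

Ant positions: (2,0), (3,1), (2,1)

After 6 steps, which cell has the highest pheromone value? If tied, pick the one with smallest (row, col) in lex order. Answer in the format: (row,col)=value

Step 1: ant0:(2,0)->E->(2,1) | ant1:(3,1)->N->(2,1) | ant2:(2,1)->N->(1,1)
  grid max=6 at (2,1)
Step 2: ant0:(2,1)->N->(1,1) | ant1:(2,1)->N->(1,1) | ant2:(1,1)->S->(2,1)
  grid max=7 at (2,1)
Step 3: ant0:(1,1)->S->(2,1) | ant1:(1,1)->S->(2,1) | ant2:(2,1)->N->(1,1)
  grid max=10 at (2,1)
Step 4: ant0:(2,1)->N->(1,1) | ant1:(2,1)->N->(1,1) | ant2:(1,1)->S->(2,1)
  grid max=11 at (2,1)
Step 5: ant0:(1,1)->S->(2,1) | ant1:(1,1)->S->(2,1) | ant2:(2,1)->N->(1,1)
  grid max=14 at (2,1)
Step 6: ant0:(2,1)->N->(1,1) | ant1:(2,1)->N->(1,1) | ant2:(1,1)->S->(2,1)
  grid max=15 at (2,1)
Final grid:
  0 0 0 0
  0 12 0 0
  0 15 0 0
  0 0 0 0
Max pheromone 15 at (2,1)

Answer: (2,1)=15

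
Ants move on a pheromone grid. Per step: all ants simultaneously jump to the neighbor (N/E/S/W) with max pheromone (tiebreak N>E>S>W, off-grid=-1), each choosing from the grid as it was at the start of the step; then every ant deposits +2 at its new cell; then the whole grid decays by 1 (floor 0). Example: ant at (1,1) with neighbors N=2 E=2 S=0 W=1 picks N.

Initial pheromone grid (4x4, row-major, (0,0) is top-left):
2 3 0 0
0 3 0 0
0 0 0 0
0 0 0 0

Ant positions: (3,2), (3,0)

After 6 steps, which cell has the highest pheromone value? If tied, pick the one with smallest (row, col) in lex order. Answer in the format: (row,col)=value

Step 1: ant0:(3,2)->N->(2,2) | ant1:(3,0)->N->(2,0)
  grid max=2 at (0,1)
Step 2: ant0:(2,2)->N->(1,2) | ant1:(2,0)->N->(1,0)
  grid max=1 at (0,1)
Step 3: ant0:(1,2)->W->(1,1) | ant1:(1,0)->E->(1,1)
  grid max=4 at (1,1)
Step 4: ant0:(1,1)->N->(0,1) | ant1:(1,1)->N->(0,1)
  grid max=3 at (0,1)
Step 5: ant0:(0,1)->S->(1,1) | ant1:(0,1)->S->(1,1)
  grid max=6 at (1,1)
Step 6: ant0:(1,1)->N->(0,1) | ant1:(1,1)->N->(0,1)
  grid max=5 at (0,1)
Final grid:
  0 5 0 0
  0 5 0 0
  0 0 0 0
  0 0 0 0
Max pheromone 5 at (0,1)

Answer: (0,1)=5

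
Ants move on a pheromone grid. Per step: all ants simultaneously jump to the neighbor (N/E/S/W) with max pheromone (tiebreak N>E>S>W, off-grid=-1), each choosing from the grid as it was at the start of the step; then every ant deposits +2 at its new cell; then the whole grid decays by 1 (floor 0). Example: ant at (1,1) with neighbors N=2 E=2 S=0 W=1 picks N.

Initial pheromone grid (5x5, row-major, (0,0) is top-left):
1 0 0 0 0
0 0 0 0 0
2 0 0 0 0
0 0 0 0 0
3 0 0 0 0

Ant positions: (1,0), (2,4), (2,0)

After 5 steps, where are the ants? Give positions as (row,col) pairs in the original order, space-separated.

Step 1: ant0:(1,0)->S->(2,0) | ant1:(2,4)->N->(1,4) | ant2:(2,0)->N->(1,0)
  grid max=3 at (2,0)
Step 2: ant0:(2,0)->N->(1,0) | ant1:(1,4)->N->(0,4) | ant2:(1,0)->S->(2,0)
  grid max=4 at (2,0)
Step 3: ant0:(1,0)->S->(2,0) | ant1:(0,4)->S->(1,4) | ant2:(2,0)->N->(1,0)
  grid max=5 at (2,0)
Step 4: ant0:(2,0)->N->(1,0) | ant1:(1,4)->N->(0,4) | ant2:(1,0)->S->(2,0)
  grid max=6 at (2,0)
Step 5: ant0:(1,0)->S->(2,0) | ant1:(0,4)->S->(1,4) | ant2:(2,0)->N->(1,0)
  grid max=7 at (2,0)

(2,0) (1,4) (1,0)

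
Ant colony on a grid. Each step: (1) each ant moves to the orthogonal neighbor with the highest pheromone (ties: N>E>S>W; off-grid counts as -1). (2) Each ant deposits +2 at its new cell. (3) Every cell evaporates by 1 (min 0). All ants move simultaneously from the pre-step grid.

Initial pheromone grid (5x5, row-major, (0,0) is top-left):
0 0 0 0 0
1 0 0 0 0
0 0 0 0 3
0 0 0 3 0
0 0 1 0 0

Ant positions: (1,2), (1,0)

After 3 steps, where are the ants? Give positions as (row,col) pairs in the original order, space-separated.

Step 1: ant0:(1,2)->N->(0,2) | ant1:(1,0)->N->(0,0)
  grid max=2 at (2,4)
Step 2: ant0:(0,2)->E->(0,3) | ant1:(0,0)->E->(0,1)
  grid max=1 at (0,1)
Step 3: ant0:(0,3)->E->(0,4) | ant1:(0,1)->E->(0,2)
  grid max=1 at (0,2)

(0,4) (0,2)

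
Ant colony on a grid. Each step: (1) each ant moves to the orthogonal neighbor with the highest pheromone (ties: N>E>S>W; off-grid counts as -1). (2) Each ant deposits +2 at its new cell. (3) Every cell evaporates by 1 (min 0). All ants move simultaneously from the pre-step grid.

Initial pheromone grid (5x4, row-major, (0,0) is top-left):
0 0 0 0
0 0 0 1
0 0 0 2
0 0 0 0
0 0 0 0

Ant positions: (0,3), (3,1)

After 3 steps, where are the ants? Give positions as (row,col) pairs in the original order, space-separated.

Step 1: ant0:(0,3)->S->(1,3) | ant1:(3,1)->N->(2,1)
  grid max=2 at (1,3)
Step 2: ant0:(1,3)->S->(2,3) | ant1:(2,1)->N->(1,1)
  grid max=2 at (2,3)
Step 3: ant0:(2,3)->N->(1,3) | ant1:(1,1)->N->(0,1)
  grid max=2 at (1,3)

(1,3) (0,1)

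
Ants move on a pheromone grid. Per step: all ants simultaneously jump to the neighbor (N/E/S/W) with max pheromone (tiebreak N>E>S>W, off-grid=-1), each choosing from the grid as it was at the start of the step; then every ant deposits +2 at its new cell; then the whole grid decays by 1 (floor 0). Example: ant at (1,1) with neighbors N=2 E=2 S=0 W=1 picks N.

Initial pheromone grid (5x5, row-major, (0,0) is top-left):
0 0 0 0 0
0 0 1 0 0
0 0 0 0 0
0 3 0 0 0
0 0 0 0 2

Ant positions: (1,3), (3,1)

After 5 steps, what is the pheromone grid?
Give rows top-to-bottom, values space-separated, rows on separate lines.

After step 1: ants at (1,2),(2,1)
  0 0 0 0 0
  0 0 2 0 0
  0 1 0 0 0
  0 2 0 0 0
  0 0 0 0 1
After step 2: ants at (0,2),(3,1)
  0 0 1 0 0
  0 0 1 0 0
  0 0 0 0 0
  0 3 0 0 0
  0 0 0 0 0
After step 3: ants at (1,2),(2,1)
  0 0 0 0 0
  0 0 2 0 0
  0 1 0 0 0
  0 2 0 0 0
  0 0 0 0 0
After step 4: ants at (0,2),(3,1)
  0 0 1 0 0
  0 0 1 0 0
  0 0 0 0 0
  0 3 0 0 0
  0 0 0 0 0
After step 5: ants at (1,2),(2,1)
  0 0 0 0 0
  0 0 2 0 0
  0 1 0 0 0
  0 2 0 0 0
  0 0 0 0 0

0 0 0 0 0
0 0 2 0 0
0 1 0 0 0
0 2 0 0 0
0 0 0 0 0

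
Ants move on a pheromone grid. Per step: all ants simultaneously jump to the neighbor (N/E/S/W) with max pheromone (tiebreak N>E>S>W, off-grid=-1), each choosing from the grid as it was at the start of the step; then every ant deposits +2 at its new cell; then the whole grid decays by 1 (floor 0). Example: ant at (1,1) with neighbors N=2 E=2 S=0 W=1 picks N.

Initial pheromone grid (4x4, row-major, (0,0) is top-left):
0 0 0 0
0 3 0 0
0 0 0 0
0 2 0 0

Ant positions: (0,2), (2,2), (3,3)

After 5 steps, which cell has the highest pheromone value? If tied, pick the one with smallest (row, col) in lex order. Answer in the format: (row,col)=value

Answer: (0,3)=5

Derivation:
Step 1: ant0:(0,2)->E->(0,3) | ant1:(2,2)->N->(1,2) | ant2:(3,3)->N->(2,3)
  grid max=2 at (1,1)
Step 2: ant0:(0,3)->S->(1,3) | ant1:(1,2)->W->(1,1) | ant2:(2,3)->N->(1,3)
  grid max=3 at (1,1)
Step 3: ant0:(1,3)->N->(0,3) | ant1:(1,1)->N->(0,1) | ant2:(1,3)->N->(0,3)
  grid max=3 at (0,3)
Step 4: ant0:(0,3)->S->(1,3) | ant1:(0,1)->S->(1,1) | ant2:(0,3)->S->(1,3)
  grid max=5 at (1,3)
Step 5: ant0:(1,3)->N->(0,3) | ant1:(1,1)->N->(0,1) | ant2:(1,3)->N->(0,3)
  grid max=5 at (0,3)
Final grid:
  0 1 0 5
  0 2 0 4
  0 0 0 0
  0 0 0 0
Max pheromone 5 at (0,3)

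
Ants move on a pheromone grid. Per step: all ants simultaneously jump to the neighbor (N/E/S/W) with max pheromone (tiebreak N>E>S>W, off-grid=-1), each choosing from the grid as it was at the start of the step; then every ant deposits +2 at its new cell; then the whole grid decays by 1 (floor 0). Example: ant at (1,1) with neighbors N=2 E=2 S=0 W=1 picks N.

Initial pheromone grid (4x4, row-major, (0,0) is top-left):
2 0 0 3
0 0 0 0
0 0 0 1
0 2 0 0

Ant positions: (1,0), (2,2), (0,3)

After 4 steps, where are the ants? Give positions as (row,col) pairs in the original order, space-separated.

Step 1: ant0:(1,0)->N->(0,0) | ant1:(2,2)->E->(2,3) | ant2:(0,3)->S->(1,3)
  grid max=3 at (0,0)
Step 2: ant0:(0,0)->E->(0,1) | ant1:(2,3)->N->(1,3) | ant2:(1,3)->N->(0,3)
  grid max=3 at (0,3)
Step 3: ant0:(0,1)->W->(0,0) | ant1:(1,3)->N->(0,3) | ant2:(0,3)->S->(1,3)
  grid max=4 at (0,3)
Step 4: ant0:(0,0)->E->(0,1) | ant1:(0,3)->S->(1,3) | ant2:(1,3)->N->(0,3)
  grid max=5 at (0,3)

(0,1) (1,3) (0,3)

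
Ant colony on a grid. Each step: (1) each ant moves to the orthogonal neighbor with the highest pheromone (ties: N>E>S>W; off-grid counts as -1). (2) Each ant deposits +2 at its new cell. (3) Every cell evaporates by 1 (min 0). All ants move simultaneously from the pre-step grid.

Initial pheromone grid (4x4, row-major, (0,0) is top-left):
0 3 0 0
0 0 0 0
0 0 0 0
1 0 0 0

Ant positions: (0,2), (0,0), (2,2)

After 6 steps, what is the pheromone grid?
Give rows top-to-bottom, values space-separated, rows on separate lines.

After step 1: ants at (0,1),(0,1),(1,2)
  0 6 0 0
  0 0 1 0
  0 0 0 0
  0 0 0 0
After step 2: ants at (0,2),(0,2),(0,2)
  0 5 5 0
  0 0 0 0
  0 0 0 0
  0 0 0 0
After step 3: ants at (0,1),(0,1),(0,1)
  0 10 4 0
  0 0 0 0
  0 0 0 0
  0 0 0 0
After step 4: ants at (0,2),(0,2),(0,2)
  0 9 9 0
  0 0 0 0
  0 0 0 0
  0 0 0 0
After step 5: ants at (0,1),(0,1),(0,1)
  0 14 8 0
  0 0 0 0
  0 0 0 0
  0 0 0 0
After step 6: ants at (0,2),(0,2),(0,2)
  0 13 13 0
  0 0 0 0
  0 0 0 0
  0 0 0 0

0 13 13 0
0 0 0 0
0 0 0 0
0 0 0 0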